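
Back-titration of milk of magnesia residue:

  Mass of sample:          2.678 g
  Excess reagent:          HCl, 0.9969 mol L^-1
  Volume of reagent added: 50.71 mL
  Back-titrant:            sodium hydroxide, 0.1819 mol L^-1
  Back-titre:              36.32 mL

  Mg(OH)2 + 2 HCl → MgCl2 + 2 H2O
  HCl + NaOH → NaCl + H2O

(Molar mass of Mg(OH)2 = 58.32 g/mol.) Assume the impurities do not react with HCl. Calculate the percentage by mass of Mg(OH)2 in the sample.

47.85 %

n(HCl) added = 0.05071 × 0.9969 = 0.05055 mol
n(NaOH) used in back-titration = 0.03632 × 0.1819 = 6.607 × 10^-3 mol
n(HCl) left over = 6.607 × 10^-3 mol (1:1 ratio)
n(HCl) consumed by analyte = 0.05055 − 6.607 × 10^-3 = 0.04395 mol
From the 1:2 ratio, n(Mg(OH)2) = 1/2 × 0.04395 = 0.02197 mol
mass of Mg(OH)2 = 0.02197 × 58.32 = 1.281 g
% Mg(OH)2 = 1.281 / 2.678 × 100 = 47.85 %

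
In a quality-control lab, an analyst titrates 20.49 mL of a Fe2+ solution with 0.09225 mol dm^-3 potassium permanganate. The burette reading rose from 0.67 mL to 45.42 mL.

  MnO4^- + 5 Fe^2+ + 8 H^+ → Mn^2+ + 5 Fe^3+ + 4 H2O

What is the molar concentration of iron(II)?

1.007 mol/L

n(KMnO4) = 0.04475 L × 0.09225 mol/L = 4.128 × 10^-3 mol
From the 5:1 mole ratio, n(Fe2+) = 5/1 × 4.128 × 10^-3 = 0.02064 mol
[Fe2+] = 0.02064 mol / 0.02049 L = 1.007 mol/L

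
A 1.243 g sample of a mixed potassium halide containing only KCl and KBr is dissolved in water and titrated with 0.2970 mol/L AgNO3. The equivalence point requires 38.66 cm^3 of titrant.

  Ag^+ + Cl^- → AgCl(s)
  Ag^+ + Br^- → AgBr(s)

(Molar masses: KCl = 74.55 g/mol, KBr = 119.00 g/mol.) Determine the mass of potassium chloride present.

0.2069 g

n(AgNO3) = 0.03866 × 0.2970 = 0.01148 mol
Let x = n(KCl), y = n(KBr).
Titrant: 1x + 1y = 0.01148;  mass: 74.55x + 119.00y = 1.243
Solving, x = 2.775 × 10^-3 mol, y = 8.707 × 10^-3 mol
mass of KCl = 2.775 × 10^-3 × 74.55 = 0.2069 g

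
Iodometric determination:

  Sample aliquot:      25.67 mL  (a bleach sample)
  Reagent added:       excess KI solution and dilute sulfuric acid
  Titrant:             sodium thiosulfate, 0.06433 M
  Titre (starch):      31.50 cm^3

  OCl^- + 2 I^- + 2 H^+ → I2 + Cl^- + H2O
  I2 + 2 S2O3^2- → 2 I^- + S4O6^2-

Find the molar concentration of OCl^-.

n(S2O3^2-) = 0.03150 × 0.06433 = 2.026 × 10^-3 mol
n(I2) = n(S2O3^2-)/2 = 1.013 × 10^-3 mol
n(OCl^-) in the aliquot = 1.013 × 10^-3 mol (1:1 ratio)
[OCl^-] = 1.013 × 10^-3 / 0.02567 = 0.03947 mol/L

0.03947 M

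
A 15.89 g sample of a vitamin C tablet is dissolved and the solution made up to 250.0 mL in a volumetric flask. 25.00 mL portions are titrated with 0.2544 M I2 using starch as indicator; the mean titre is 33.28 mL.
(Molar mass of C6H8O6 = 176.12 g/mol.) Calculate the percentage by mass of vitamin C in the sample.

C6H8O6 + I2 → C6H6O6 + 2 HI
n(I2) per titration = 0.03328 × 0.2544 = 8.466 × 10^-3 mol
n(C6H8O6) in each aliquot = 8.466 × 10^-3 mol (1:1 ratio)
n(C6H8O6) in the whole flask = 8.466 × 10^-3 × 250.0/25.00 = 0.08466 mol
mass of C6H8O6 = 0.08466 × 176.12 = 14.91 g
% C6H8O6 = 14.91 / 15.89 × 100 = 93.84 %

93.84 %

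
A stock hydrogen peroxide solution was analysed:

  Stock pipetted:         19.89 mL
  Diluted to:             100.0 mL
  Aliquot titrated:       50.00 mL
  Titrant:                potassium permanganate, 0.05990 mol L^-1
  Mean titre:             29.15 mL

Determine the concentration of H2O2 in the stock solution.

2 MnO4^- + 5 H2O2 + 6 H^+ → 2 Mn^2+ + 5 O2 + 8 H2O
n(KMnO4) = 0.02915 × 0.05990 = 1.746 × 10^-3 mol
From the 5:2 ratio, n(H2O2) in the aliquot = 5/2 × 1.746 × 10^-3 = 4.365 × 10^-3 mol
[H2O2]_dilute = 4.365 × 10^-3 / 0.05000 = 0.08730 mol/L
Dilution factor = 100.0 / 19.89 = 5.028
[H2O2]_stock = 0.08730 × 5.028 = 0.4389 mol/L

0.4389 mol/L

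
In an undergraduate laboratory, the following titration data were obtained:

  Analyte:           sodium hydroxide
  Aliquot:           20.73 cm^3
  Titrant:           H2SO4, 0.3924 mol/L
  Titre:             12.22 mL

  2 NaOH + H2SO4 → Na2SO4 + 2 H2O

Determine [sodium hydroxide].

n(H2SO4) = 0.01222 L × 0.3924 mol/L = 4.795 × 10^-3 mol
From the 2:1 mole ratio, n(NaOH) = 2/1 × 4.795 × 10^-3 = 9.590 × 10^-3 mol
[NaOH] = 9.590 × 10^-3 mol / 0.02073 L = 0.4626 mol/L

0.4626 mol/L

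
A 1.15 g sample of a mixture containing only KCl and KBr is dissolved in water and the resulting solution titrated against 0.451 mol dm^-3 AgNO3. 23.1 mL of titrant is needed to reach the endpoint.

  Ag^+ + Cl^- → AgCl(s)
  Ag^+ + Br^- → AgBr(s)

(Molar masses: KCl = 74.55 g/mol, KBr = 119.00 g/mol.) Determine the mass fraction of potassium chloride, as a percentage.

13.1 %

n(AgNO3) = 0.0231 × 0.451 = 0.0104 mol
Let x = n(KCl), y = n(KBr).
Titrant: 1x + 1y = 0.0104;  mass: 74.55x + 119.00y = 1.15
Solving, x = 2.02 × 10^-3 mol, y = 8.40 × 10^-3 mol
mass of KCl = 2.02 × 10^-3 × 74.55 = 0.151 g
% KCl = 0.151 / 1.15 × 100 = 13.1 %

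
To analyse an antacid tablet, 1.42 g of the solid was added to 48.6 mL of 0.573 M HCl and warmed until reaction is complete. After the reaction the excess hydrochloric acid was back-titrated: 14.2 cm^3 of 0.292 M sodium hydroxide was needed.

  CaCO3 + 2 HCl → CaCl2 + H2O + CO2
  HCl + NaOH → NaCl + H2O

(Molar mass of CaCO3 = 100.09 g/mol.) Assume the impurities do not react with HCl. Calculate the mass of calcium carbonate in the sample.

1.19 g

n(HCl) added = 0.0486 × 0.573 = 0.0278 mol
n(NaOH) used in back-titration = 0.0142 × 0.292 = 4.15 × 10^-3 mol
n(HCl) left over = 4.15 × 10^-3 mol (1:1 ratio)
n(HCl) consumed by analyte = 0.0278 − 4.15 × 10^-3 = 0.0237 mol
From the 1:2 ratio, n(CaCO3) = 1/2 × 0.0237 = 0.0119 mol
mass of CaCO3 = 0.0119 × 100.09 = 1.19 g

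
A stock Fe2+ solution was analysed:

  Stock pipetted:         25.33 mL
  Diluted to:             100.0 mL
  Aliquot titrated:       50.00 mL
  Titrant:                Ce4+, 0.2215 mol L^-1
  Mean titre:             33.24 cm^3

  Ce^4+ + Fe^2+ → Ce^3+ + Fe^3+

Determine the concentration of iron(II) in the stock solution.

0.5813 mol/L

n(Ce4+) = 0.03324 × 0.2215 = 7.363 × 10^-3 mol
n(Fe2+) in the aliquot = 7.363 × 10^-3 mol (1:1 ratio)
[Fe2+]_dilute = 7.363 × 10^-3 / 0.05000 = 0.1473 mol/L
Dilution factor = 100.0 / 25.33 = 3.948
[Fe2+]_stock = 0.1473 × 3.948 = 0.5813 mol/L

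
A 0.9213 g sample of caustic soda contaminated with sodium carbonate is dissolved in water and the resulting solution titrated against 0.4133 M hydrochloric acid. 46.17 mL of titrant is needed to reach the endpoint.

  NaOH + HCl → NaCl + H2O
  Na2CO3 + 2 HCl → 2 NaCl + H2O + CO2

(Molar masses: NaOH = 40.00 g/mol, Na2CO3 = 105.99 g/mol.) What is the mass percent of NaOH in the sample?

30.05 %

n(HCl) = 0.04617 × 0.4133 = 0.01908 mol
Let x = n(NaOH), y = n(Na2CO3).
Titrant: 1x + 2y = 0.01908;  mass: 40.00x + 105.99y = 0.9213
Solving, x = 6.922 × 10^-3 mol, y = 6.080 × 10^-3 mol
mass of NaOH = 6.922 × 10^-3 × 40.00 = 0.2769 g
% NaOH = 0.2769 / 0.9213 × 100 = 30.05 %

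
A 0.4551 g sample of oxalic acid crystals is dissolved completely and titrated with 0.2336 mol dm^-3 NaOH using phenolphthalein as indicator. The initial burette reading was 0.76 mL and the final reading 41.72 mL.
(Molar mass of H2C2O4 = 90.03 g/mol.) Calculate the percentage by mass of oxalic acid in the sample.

94.64 %

H2C2O4 + 2 NaOH → Na2C2O4 + 2 H2O
n(NaOH) = 0.04096 L × 0.2336 mol/L = 9.568 × 10^-3 mol
From the 1:2 ratio, n(H2C2O4) = 1/2 × 9.568 × 10^-3 = 4.784 × 10^-3 mol
mass of H2C2O4 = 4.784 × 10^-3 × 90.03 g/mol = 0.4307 g
% H2C2O4 = 0.4307 / 0.4551 × 100 = 94.64 %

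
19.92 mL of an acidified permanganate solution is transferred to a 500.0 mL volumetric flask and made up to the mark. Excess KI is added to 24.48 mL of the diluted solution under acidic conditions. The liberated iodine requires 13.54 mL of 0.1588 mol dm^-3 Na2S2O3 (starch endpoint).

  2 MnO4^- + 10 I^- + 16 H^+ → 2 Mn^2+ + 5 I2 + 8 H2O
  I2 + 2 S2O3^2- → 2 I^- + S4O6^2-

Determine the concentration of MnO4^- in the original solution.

n(S2O3^2-) = 0.01354 × 0.1588 = 2.150 × 10^-3 mol
n(I2) = n(S2O3^2-)/2 = 1.075 × 10^-3 mol
From the 2:5 ratio, n(MnO4^-) in the aliquot = 2/5 × 1.075 × 10^-3 = 4.300 × 10^-4 mol
[MnO4^-]_dilute = 4.300 × 10^-4 / 0.02448 = 0.01757 mol/L
[MnO4^-]_original = 0.01757 × 500.0/19.92 = 0.4409 mol/L

0.4409 mol/L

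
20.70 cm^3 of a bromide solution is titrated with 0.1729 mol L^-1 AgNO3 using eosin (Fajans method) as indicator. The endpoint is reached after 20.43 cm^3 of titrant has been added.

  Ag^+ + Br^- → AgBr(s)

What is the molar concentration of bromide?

n(AgNO3) = 0.02043 L × 0.1729 mol/L = 3.532 × 10^-3 mol
n(Br-) = 3.532 × 10^-3 mol (1:1 mole ratio)
[Br-] = 3.532 × 10^-3 mol / 0.02070 L = 0.1706 mol/L

0.1706 mol/L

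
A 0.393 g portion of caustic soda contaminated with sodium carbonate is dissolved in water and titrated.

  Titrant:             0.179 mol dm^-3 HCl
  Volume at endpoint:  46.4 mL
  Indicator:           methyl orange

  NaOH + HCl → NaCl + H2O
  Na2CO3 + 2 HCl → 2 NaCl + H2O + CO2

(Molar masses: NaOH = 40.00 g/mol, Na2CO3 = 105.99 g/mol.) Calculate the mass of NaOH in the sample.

n(HCl) = 0.0464 × 0.179 = 8.31 × 10^-3 mol
Let x = n(NaOH), y = n(Na2CO3).
Titrant: 1x + 2y = 8.31 × 10^-3;  mass: 40.00x + 105.99y = 0.393
Solving, x = 3.63 × 10^-3 mol, y = 2.34 × 10^-3 mol
mass of NaOH = 3.63 × 10^-3 × 40.00 = 0.145 g

0.145 g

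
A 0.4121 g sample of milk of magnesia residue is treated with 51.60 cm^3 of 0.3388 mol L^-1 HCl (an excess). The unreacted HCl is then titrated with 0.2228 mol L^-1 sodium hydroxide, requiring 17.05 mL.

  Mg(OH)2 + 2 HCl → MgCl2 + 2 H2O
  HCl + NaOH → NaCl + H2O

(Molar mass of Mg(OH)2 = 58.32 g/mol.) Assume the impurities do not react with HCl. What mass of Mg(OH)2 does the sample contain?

0.3990 g

n(HCl) added = 0.05160 × 0.3388 = 0.01748 mol
n(NaOH) used in back-titration = 0.01705 × 0.2228 = 3.799 × 10^-3 mol
n(HCl) left over = 3.799 × 10^-3 mol (1:1 ratio)
n(HCl) consumed by analyte = 0.01748 − 3.799 × 10^-3 = 0.01368 mol
From the 1:2 ratio, n(Mg(OH)2) = 1/2 × 0.01368 = 6.842 × 10^-3 mol
mass of Mg(OH)2 = 6.842 × 10^-3 × 58.32 = 0.3990 g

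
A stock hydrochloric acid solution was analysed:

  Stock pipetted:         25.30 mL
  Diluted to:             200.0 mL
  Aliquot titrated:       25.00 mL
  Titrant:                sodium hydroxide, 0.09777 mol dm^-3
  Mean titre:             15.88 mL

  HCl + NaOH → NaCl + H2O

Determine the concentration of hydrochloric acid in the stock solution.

0.4909 mol/L

n(NaOH) = 0.01588 × 0.09777 = 1.553 × 10^-3 mol
n(HCl) in the aliquot = 1.553 × 10^-3 mol (1:1 ratio)
[HCl]_dilute = 1.553 × 10^-3 / 0.02500 = 0.06210 mol/L
Dilution factor = 200.0 / 25.30 = 7.905
[HCl]_stock = 0.06210 × 7.905 = 0.4909 mol/L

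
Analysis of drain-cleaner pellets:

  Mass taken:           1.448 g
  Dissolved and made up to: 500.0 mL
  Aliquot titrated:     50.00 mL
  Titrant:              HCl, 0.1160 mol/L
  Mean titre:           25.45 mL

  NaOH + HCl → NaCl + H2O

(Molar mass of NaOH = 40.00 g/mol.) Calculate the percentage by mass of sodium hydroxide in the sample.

n(HCl) per titration = 0.02545 × 0.1160 = 2.952 × 10^-3 mol
n(NaOH) in each aliquot = 2.952 × 10^-3 mol (1:1 ratio)
n(NaOH) in the whole flask = 2.952 × 10^-3 × 500.0/50.00 = 0.02952 mol
mass of NaOH = 0.02952 × 40.00 = 1.181 g
% NaOH = 1.181 / 1.448 × 100 = 81.55 %

81.55 %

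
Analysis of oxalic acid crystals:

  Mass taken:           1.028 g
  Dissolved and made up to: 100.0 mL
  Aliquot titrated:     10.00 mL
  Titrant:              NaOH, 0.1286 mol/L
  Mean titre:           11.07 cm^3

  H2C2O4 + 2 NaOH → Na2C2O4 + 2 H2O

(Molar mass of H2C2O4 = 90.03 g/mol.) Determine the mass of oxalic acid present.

0.6408 g

n(NaOH) per titration = 0.01107 × 0.1286 = 1.424 × 10^-3 mol
From the 1:2 ratio, n(H2C2O4) in each aliquot = 1/2 × 1.424 × 10^-3 = 7.118 × 10^-4 mol
n(H2C2O4) in the whole flask = 7.118 × 10^-4 × 100.0/10.00 = 7.118 × 10^-3 mol
mass of H2C2O4 = 7.118 × 10^-3 × 90.03 = 0.6408 g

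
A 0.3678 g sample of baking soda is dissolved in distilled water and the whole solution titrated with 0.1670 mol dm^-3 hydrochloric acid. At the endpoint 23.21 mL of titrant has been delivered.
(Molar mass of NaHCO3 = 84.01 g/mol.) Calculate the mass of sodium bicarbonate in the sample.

NaHCO3 + HCl → NaCl + H2O + CO2
n(HCl) = 0.02321 L × 0.1670 mol/L = 3.876 × 10^-3 mol
n(NaHCO3) = 3.876 × 10^-3 mol (1:1 ratio)
mass of NaHCO3 = 3.876 × 10^-3 × 84.01 g/mol = 0.3256 g

0.3256 g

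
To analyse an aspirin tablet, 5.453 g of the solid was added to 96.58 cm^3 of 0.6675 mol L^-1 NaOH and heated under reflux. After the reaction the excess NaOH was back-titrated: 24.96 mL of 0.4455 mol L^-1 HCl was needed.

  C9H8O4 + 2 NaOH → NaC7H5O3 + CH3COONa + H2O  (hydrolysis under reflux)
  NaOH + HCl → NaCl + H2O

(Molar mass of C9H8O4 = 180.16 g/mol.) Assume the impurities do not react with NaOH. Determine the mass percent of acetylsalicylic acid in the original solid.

88.13 %

n(NaOH) added = 0.09658 × 0.6675 = 0.06447 mol
n(HCl) used in back-titration = 0.02496 × 0.4455 = 0.01112 mol
n(NaOH) left over = 0.01112 mol (1:1 ratio)
n(NaOH) consumed by analyte = 0.06447 − 0.01112 = 0.05335 mol
From the 1:2 ratio, n(C9H8O4) = 1/2 × 0.05335 = 0.02667 mol
mass of C9H8O4 = 0.02667 × 180.16 = 4.806 g
% C9H8O4 = 4.806 / 5.453 × 100 = 88.13 %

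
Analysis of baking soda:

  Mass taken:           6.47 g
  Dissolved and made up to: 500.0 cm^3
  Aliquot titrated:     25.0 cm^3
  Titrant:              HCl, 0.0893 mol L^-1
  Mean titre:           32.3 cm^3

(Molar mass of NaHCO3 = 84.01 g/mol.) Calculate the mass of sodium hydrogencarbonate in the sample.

NaHCO3 + HCl → NaCl + H2O + CO2
n(HCl) per titration = 0.0323 × 0.0893 = 2.88 × 10^-3 mol
n(NaHCO3) in each aliquot = 2.88 × 10^-3 mol (1:1 ratio)
n(NaHCO3) in the whole flask = 2.88 × 10^-3 × 500.0/25.0 = 0.0577 mol
mass of NaHCO3 = 0.0577 × 84.01 = 4.85 g

4.85 g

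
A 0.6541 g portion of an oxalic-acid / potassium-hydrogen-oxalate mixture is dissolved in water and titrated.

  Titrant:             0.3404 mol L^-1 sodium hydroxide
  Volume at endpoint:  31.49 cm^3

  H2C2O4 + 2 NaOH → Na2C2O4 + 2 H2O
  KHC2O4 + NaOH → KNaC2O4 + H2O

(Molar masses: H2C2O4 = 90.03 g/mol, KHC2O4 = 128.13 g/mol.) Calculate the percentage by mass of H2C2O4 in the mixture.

n(NaOH) = 0.03149 × 0.3404 = 0.01072 mol
Let x = n(H2C2O4), y = n(KHC2O4).
Titrant: 2x + 1y = 0.01072;  mass: 90.03x + 128.13y = 0.6541
Solving, x = 4.327 × 10^-3 mol, y = 2.064 × 10^-3 mol
mass of H2C2O4 = 4.327 × 10^-3 × 90.03 = 0.3896 g
% H2C2O4 = 0.3896 / 0.6541 × 100 = 59.56 %

59.56 %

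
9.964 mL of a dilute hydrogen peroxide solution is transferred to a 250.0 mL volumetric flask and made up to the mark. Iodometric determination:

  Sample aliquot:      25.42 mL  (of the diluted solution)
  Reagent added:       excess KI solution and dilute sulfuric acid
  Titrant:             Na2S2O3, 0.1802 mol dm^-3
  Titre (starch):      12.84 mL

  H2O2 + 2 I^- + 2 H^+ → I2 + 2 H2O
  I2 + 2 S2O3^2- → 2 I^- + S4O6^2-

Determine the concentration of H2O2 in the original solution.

1.142 mol/L

n(S2O3^2-) = 0.01284 × 0.1802 = 2.314 × 10^-3 mol
n(I2) = n(S2O3^2-)/2 = 1.157 × 10^-3 mol
n(H2O2) in the aliquot = 1.157 × 10^-3 mol (1:1 ratio)
[H2O2]_dilute = 1.157 × 10^-3 / 0.02542 = 0.04551 mol/L
[H2O2]_original = 0.04551 × 250.0/9.964 = 1.142 mol/L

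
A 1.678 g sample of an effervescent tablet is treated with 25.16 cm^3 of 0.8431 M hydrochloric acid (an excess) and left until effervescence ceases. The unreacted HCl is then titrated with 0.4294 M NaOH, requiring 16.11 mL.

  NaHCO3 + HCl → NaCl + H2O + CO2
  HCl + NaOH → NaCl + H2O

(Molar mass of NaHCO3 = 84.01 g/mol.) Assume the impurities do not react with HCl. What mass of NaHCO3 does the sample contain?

1.201 g

n(HCl) added = 0.02516 × 0.8431 = 0.02121 mol
n(NaOH) used in back-titration = 0.01611 × 0.4294 = 6.918 × 10^-3 mol
n(HCl) left over = 6.918 × 10^-3 mol (1:1 ratio)
n(HCl) consumed by analyte = 0.02121 − 6.918 × 10^-3 = 0.01429 mol
n(NaHCO3) = 0.01429 mol (1:1 ratio)
mass of NaHCO3 = 0.01429 × 84.01 = 1.201 g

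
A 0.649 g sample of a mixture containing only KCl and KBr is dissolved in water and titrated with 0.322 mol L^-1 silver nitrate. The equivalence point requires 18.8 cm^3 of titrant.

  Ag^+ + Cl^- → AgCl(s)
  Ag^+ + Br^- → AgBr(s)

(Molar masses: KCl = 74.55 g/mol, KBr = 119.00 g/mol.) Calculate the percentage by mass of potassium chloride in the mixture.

n(AgNO3) = 0.0188 × 0.322 = 6.05 × 10^-3 mol
Let x = n(KCl), y = n(KBr).
Titrant: 1x + 1y = 6.05 × 10^-3;  mass: 74.55x + 119.00y = 0.649
Solving, x = 1.61 × 10^-3 mol, y = 4.45 × 10^-3 mol
mass of KCl = 1.61 × 10^-3 × 74.55 = 0.120 g
% KCl = 0.120 / 0.649 × 100 = 18.4 %

18.4 %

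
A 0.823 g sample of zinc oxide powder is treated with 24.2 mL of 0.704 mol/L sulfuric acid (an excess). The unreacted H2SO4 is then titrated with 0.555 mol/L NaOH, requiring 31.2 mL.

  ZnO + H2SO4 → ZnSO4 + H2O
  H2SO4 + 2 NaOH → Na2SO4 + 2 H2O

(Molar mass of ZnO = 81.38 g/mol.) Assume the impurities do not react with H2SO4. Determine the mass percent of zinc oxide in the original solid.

n(H2SO4) added = 0.0242 × 0.704 = 0.0170 mol
n(NaOH) used in back-titration = 0.0312 × 0.555 = 0.0173 mol
From the 1:2 ratio, n(H2SO4) left over = 1/2 × 0.0173 = 8.66 × 10^-3 mol
n(H2SO4) consumed by analyte = 0.0170 − 8.66 × 10^-3 = 8.38 × 10^-3 mol
n(ZnO) = 8.38 × 10^-3 mol (1:1 ratio)
mass of ZnO = 8.38 × 10^-3 × 81.38 = 0.682 g
% ZnO = 0.682 / 0.823 × 100 = 82.9 %

82.9 %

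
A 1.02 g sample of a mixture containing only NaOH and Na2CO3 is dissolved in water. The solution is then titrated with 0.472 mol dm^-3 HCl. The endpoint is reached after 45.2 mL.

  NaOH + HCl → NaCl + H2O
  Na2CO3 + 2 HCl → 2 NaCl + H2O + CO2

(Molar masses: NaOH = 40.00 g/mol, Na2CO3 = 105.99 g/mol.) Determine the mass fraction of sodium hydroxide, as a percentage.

33.4 %

n(HCl) = 0.0452 × 0.472 = 0.0213 mol
Let x = n(NaOH), y = n(Na2CO3).
Titrant: 1x + 2y = 0.0213;  mass: 40.00x + 105.99y = 1.02
Solving, x = 8.51 × 10^-3 mol, y = 6.41 × 10^-3 mol
mass of NaOH = 8.51 × 10^-3 × 40.00 = 0.340 g
% NaOH = 0.340 / 1.02 × 100 = 33.4 %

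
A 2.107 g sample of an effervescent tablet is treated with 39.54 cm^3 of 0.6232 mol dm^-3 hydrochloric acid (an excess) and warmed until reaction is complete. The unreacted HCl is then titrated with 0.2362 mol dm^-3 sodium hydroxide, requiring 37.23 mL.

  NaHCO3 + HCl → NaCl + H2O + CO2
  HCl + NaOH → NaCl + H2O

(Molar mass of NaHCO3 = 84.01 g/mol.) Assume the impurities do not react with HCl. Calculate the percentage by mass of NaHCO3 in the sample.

n(HCl) added = 0.03954 × 0.6232 = 0.02464 mol
n(NaOH) used in back-titration = 0.03723 × 0.2362 = 8.794 × 10^-3 mol
n(HCl) left over = 8.794 × 10^-3 mol (1:1 ratio)
n(HCl) consumed by analyte = 0.02464 − 8.794 × 10^-3 = 0.01585 mol
n(NaHCO3) = 0.01585 mol (1:1 ratio)
mass of NaHCO3 = 0.01585 × 84.01 = 1.331 g
% NaHCO3 = 1.331 / 2.107 × 100 = 63.19 %

63.19 %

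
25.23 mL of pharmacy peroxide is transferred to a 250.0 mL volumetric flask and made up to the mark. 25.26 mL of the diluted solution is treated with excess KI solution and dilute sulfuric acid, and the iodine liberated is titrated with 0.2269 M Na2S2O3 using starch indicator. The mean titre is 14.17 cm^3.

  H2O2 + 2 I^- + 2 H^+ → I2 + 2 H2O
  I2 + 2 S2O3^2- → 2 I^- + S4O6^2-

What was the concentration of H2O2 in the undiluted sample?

n(S2O3^2-) = 0.01417 × 0.2269 = 3.215 × 10^-3 mol
n(I2) = n(S2O3^2-)/2 = 1.608 × 10^-3 mol
n(H2O2) in the aliquot = 1.608 × 10^-3 mol (1:1 ratio)
[H2O2]_dilute = 1.608 × 10^-3 / 0.02526 = 0.06364 mol/L
[H2O2]_original = 0.06364 × 250.0/25.23 = 0.6306 mol/L

0.6306 M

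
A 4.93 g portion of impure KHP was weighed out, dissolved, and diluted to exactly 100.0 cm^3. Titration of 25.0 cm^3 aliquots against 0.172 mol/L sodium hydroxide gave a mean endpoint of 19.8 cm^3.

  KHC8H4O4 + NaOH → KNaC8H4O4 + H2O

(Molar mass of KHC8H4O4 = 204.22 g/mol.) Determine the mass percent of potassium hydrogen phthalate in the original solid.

56.4 %

n(NaOH) per titration = 0.0198 × 0.172 = 3.41 × 10^-3 mol
n(KHC8H4O4) in each aliquot = 3.41 × 10^-3 mol (1:1 ratio)
n(KHC8H4O4) in the whole flask = 3.41 × 10^-3 × 100.0/25.0 = 0.0136 mol
mass of KHC8H4O4 = 0.0136 × 204.22 = 2.78 g
% KHC8H4O4 = 2.78 / 4.93 × 100 = 56.4 %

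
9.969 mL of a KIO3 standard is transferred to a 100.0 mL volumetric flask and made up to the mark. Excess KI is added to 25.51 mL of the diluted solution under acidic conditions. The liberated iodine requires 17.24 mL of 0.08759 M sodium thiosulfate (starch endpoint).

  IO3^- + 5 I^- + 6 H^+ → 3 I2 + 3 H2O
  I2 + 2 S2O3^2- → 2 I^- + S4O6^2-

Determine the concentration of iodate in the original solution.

n(S2O3^2-) = 0.01724 × 0.08759 = 1.510 × 10^-3 mol
n(I2) = n(S2O3^2-)/2 = 7.550 × 10^-4 mol
From the 1:3 ratio, n(IO3^-) in the aliquot = 1/3 × 7.550 × 10^-4 = 2.517 × 10^-4 mol
[IO3^-]_dilute = 2.517 × 10^-4 / 0.02551 = 0.009866 mol/L
[IO3^-]_original = 0.009866 × 100.0/9.969 = 0.09896 mol/L

0.09896 M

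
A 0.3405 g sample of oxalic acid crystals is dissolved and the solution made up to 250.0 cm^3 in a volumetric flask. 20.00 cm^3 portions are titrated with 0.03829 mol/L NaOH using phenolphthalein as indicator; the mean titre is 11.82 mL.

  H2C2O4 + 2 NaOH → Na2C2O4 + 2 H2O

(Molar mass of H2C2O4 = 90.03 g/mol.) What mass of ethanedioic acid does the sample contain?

n(NaOH) per titration = 0.01182 × 0.03829 = 4.526 × 10^-4 mol
From the 1:2 ratio, n(H2C2O4) in each aliquot = 1/2 × 4.526 × 10^-4 = 2.263 × 10^-4 mol
n(H2C2O4) in the whole flask = 2.263 × 10^-4 × 250.0/20.00 = 2.829 × 10^-3 mol
mass of H2C2O4 = 2.829 × 10^-3 × 90.03 = 0.2547 g

0.2547 g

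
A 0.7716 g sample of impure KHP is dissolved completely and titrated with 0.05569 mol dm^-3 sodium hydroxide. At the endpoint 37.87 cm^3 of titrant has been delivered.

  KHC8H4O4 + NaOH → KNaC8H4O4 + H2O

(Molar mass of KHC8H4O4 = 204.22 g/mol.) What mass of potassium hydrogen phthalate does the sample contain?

n(NaOH) = 0.03787 L × 0.05569 mol/L = 2.109 × 10^-3 mol
n(KHC8H4O4) = 2.109 × 10^-3 mol (1:1 ratio)
mass of KHC8H4O4 = 2.109 × 10^-3 × 204.22 g/mol = 0.4307 g

0.4307 g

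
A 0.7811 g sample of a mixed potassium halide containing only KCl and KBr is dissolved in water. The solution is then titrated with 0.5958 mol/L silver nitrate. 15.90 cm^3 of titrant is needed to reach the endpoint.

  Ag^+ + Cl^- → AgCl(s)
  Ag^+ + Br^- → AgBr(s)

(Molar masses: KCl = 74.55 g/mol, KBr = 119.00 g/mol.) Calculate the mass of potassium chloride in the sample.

0.5807 g

n(AgNO3) = 0.01590 × 0.5958 = 9.473 × 10^-3 mol
Let x = n(KCl), y = n(KBr).
Titrant: 1x + 1y = 9.473 × 10^-3;  mass: 74.55x + 119.00y = 0.7811
Solving, x = 7.789 × 10^-3 mol, y = 1.684 × 10^-3 mol
mass of KCl = 7.789 × 10^-3 × 74.55 = 0.5807 g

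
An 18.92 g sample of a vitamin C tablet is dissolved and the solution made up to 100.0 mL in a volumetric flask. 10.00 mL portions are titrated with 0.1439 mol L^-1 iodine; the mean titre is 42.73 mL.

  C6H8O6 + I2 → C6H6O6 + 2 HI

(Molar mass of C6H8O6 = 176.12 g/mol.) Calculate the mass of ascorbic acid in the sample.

10.83 g

n(I2) per titration = 0.04273 × 0.1439 = 6.149 × 10^-3 mol
n(C6H8O6) in each aliquot = 6.149 × 10^-3 mol (1:1 ratio)
n(C6H8O6) in the whole flask = 6.149 × 10^-3 × 100.0/10.00 = 0.06149 mol
mass of C6H8O6 = 0.06149 × 176.12 = 10.83 g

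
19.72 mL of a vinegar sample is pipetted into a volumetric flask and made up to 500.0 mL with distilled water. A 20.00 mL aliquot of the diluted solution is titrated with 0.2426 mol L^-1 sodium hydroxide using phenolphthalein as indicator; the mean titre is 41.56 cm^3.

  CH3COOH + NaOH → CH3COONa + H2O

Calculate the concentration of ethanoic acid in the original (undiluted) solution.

12.78 mol/L

n(NaOH) = 0.04156 × 0.2426 = 0.01008 mol
n(CH3COOH) in the aliquot = 0.01008 mol (1:1 ratio)
[CH3COOH]_dilute = 0.01008 / 0.02000 = 0.5041 mol/L
Dilution factor = 500.0 / 19.72 = 25.35
[CH3COOH]_stock = 0.5041 × 25.35 = 12.78 mol/L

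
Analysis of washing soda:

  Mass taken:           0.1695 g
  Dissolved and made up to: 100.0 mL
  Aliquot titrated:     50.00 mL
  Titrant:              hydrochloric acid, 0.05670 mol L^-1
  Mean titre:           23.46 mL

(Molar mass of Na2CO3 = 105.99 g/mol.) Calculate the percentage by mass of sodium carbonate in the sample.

Na2CO3 + 2 HCl → 2 NaCl + H2O + CO2
n(HCl) per titration = 0.02346 × 0.05670 = 1.330 × 10^-3 mol
From the 1:2 ratio, n(Na2CO3) in each aliquot = 1/2 × 1.330 × 10^-3 = 6.651 × 10^-4 mol
n(Na2CO3) in the whole flask = 6.651 × 10^-4 × 100.0/50.00 = 1.330 × 10^-3 mol
mass of Na2CO3 = 1.330 × 10^-3 × 105.99 = 0.1410 g
% Na2CO3 = 0.1410 / 0.1695 × 100 = 83.18 %

83.18 %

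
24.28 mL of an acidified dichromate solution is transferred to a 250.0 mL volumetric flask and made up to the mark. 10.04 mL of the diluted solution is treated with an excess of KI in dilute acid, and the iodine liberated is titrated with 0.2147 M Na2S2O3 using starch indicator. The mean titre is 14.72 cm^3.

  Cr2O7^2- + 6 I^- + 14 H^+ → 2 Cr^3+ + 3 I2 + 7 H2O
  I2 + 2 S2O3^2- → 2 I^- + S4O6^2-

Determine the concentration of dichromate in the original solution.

0.5402 M

n(S2O3^2-) = 0.01472 × 0.2147 = 3.160 × 10^-3 mol
n(I2) = n(S2O3^2-)/2 = 1.580 × 10^-3 mol
From the 1:3 ratio, n(Cr2O7^2-) in the aliquot = 1/3 × 1.580 × 10^-3 = 5.267 × 10^-4 mol
[Cr2O7^2-]_dilute = 5.267 × 10^-4 / 0.01004 = 0.05246 mol/L
[Cr2O7^2-]_original = 0.05246 × 250.0/24.28 = 0.5402 mol/L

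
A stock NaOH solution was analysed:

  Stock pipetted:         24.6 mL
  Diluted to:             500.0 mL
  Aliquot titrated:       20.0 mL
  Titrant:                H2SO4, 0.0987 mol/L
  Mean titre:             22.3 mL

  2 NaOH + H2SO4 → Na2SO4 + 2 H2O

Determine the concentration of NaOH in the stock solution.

4.47 mol/L

n(H2SO4) = 0.0223 × 0.0987 = 2.20 × 10^-3 mol
From the 2:1 ratio, n(NaOH) in the aliquot = 2/1 × 2.20 × 10^-3 = 4.40 × 10^-3 mol
[NaOH]_dilute = 4.40 × 10^-3 / 0.0200 = 0.220 mol/L
Dilution factor = 500.0 / 24.6 = 20.33
[NaOH]_stock = 0.220 × 20.33 = 4.47 mol/L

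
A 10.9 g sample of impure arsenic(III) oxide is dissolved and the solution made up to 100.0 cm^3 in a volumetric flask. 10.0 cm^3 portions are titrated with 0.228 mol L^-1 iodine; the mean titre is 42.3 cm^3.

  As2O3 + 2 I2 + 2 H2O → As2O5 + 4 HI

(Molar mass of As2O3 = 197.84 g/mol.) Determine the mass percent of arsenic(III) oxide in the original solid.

87.5 %

n(I2) per titration = 0.0423 × 0.228 = 9.64 × 10^-3 mol
From the 1:2 ratio, n(As2O3) in each aliquot = 1/2 × 9.64 × 10^-3 = 4.82 × 10^-3 mol
n(As2O3) in the whole flask = 4.82 × 10^-3 × 100.0/10.0 = 0.0482 mol
mass of As2O3 = 0.0482 × 197.84 = 9.54 g
% As2O3 = 9.54 / 10.9 × 100 = 87.5 %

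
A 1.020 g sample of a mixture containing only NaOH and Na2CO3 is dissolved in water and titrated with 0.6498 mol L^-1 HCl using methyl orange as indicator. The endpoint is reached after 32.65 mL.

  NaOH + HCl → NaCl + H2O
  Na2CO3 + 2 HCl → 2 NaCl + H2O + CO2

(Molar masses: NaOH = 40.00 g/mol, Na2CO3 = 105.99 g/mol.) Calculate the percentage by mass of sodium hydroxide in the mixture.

31.49 %

n(HCl) = 0.03265 × 0.6498 = 0.02122 mol
Let x = n(NaOH), y = n(Na2CO3).
Titrant: 1x + 2y = 0.02122;  mass: 40.00x + 105.99y = 1.020
Solving, x = 8.029 × 10^-3 mol, y = 6.593 × 10^-3 mol
mass of NaOH = 8.029 × 10^-3 × 40.00 = 0.3212 g
% NaOH = 0.3212 / 1.020 × 100 = 31.49 %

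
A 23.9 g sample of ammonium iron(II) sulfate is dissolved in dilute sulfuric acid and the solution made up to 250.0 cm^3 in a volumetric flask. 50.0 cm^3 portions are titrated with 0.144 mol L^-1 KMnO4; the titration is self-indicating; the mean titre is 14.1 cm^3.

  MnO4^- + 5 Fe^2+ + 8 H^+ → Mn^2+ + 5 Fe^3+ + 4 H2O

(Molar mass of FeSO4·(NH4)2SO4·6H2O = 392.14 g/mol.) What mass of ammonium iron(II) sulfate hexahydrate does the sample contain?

n(KMnO4) per titration = 0.0141 × 0.144 = 2.03 × 10^-3 mol
From the 5:1 ratio, n(FeSO4·(NH4)2SO4·6H2O) in each aliquot = 5/1 × 2.03 × 10^-3 = 0.0102 mol
n(FeSO4·(NH4)2SO4·6H2O) in the whole flask = 0.0102 × 250.0/50.0 = 0.0508 mol
mass of FeSO4·(NH4)2SO4·6H2O = 0.0508 × 392.14 = 19.9 g

19.9 g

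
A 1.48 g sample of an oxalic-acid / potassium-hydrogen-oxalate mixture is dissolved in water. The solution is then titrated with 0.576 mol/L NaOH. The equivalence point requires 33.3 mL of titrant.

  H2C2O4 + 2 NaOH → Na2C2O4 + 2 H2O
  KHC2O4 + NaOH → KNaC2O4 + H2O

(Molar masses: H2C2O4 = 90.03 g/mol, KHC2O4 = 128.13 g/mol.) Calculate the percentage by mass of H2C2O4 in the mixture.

n(NaOH) = 0.0333 × 0.576 = 0.0192 mol
Let x = n(H2C2O4), y = n(KHC2O4).
Titrant: 2x + 1y = 0.0192;  mass: 90.03x + 128.13y = 1.48
Solving, x = 5.88 × 10^-3 mol, y = 7.42 × 10^-3 mol
mass of H2C2O4 = 5.88 × 10^-3 × 90.03 = 0.529 g
% H2C2O4 = 0.529 / 1.48 × 100 = 35.8 %

35.8 %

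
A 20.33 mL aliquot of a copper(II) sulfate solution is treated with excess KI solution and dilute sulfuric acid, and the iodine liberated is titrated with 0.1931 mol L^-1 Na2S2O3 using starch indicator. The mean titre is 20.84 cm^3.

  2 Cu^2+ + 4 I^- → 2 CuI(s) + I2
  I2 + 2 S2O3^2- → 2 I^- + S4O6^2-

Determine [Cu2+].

n(S2O3^2-) = 0.02084 × 0.1931 = 4.024 × 10^-3 mol
n(I2) = n(S2O3^2-)/2 = 2.012 × 10^-3 mol
From the 2:1 ratio, n(Cu2+) in the aliquot = 2/1 × 2.012 × 10^-3 = 4.024 × 10^-3 mol
[Cu2+] = 4.024 × 10^-3 / 0.02033 = 0.1979 mol/L

0.1979 mol/L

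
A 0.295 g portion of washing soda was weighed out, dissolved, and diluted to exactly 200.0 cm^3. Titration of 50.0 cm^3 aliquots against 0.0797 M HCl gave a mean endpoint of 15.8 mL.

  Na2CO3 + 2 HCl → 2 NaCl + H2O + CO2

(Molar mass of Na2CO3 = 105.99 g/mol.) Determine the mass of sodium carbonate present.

0.267 g

n(HCl) per titration = 0.0158 × 0.0797 = 1.26 × 10^-3 mol
From the 1:2 ratio, n(Na2CO3) in each aliquot = 1/2 × 1.26 × 10^-3 = 6.30 × 10^-4 mol
n(Na2CO3) in the whole flask = 6.30 × 10^-4 × 200.0/50.0 = 2.52 × 10^-3 mol
mass of Na2CO3 = 2.52 × 10^-3 × 105.99 = 0.267 g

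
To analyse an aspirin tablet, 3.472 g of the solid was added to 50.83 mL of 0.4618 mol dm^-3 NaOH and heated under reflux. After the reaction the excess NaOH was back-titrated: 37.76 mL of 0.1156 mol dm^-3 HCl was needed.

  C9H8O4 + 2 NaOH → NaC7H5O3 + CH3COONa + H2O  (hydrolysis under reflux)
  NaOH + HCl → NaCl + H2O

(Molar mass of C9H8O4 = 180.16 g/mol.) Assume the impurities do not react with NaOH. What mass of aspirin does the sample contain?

n(NaOH) added = 0.05083 × 0.4618 = 0.02347 mol
n(HCl) used in back-titration = 0.03776 × 0.1156 = 4.365 × 10^-3 mol
n(NaOH) left over = 4.365 × 10^-3 mol (1:1 ratio)
n(NaOH) consumed by analyte = 0.02347 − 4.365 × 10^-3 = 0.01911 mol
From the 1:2 ratio, n(C9H8O4) = 1/2 × 0.01911 = 9.554 × 10^-3 mol
mass of C9H8O4 = 9.554 × 10^-3 × 180.16 = 1.721 g

1.721 g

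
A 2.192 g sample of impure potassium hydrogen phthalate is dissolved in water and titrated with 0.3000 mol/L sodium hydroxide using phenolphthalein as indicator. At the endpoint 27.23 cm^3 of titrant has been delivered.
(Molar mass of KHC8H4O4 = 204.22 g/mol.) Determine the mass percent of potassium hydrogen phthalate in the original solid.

KHC8H4O4 + NaOH → KNaC8H4O4 + H2O
n(NaOH) = 0.02723 L × 0.3000 mol/L = 8.169 × 10^-3 mol
n(KHC8H4O4) = 8.169 × 10^-3 mol (1:1 ratio)
mass of KHC8H4O4 = 8.169 × 10^-3 × 204.22 g/mol = 1.668 g
% KHC8H4O4 = 1.668 / 2.192 × 100 = 76.11 %

76.11 %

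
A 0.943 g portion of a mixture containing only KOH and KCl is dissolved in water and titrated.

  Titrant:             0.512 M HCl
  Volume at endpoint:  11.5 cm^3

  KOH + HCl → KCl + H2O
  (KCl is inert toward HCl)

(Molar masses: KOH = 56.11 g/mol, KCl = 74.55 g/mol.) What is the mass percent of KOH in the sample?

n(HCl) = 0.0115 × 0.512 = 5.89 × 10^-3 mol
Let x = n(KOH), y = n(KCl).
Titrant: 1x = 5.89 × 10^-3;  mass: 56.11x + 74.55y = 0.943
Solving, x = 5.89 × 10^-3 mol, y = 8.22 × 10^-3 mol
mass of KOH = 5.89 × 10^-3 × 56.11 = 0.330 g
% KOH = 0.330 / 0.943 × 100 = 35.0 %

35.0 %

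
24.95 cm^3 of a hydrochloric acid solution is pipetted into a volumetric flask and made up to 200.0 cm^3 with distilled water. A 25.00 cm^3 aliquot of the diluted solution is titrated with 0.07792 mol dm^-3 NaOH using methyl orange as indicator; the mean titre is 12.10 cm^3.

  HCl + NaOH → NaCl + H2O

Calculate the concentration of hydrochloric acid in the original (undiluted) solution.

n(NaOH) = 0.01210 × 0.07792 = 9.428 × 10^-4 mol
n(HCl) in the aliquot = 9.428 × 10^-4 mol (1:1 ratio)
[HCl]_dilute = 9.428 × 10^-4 / 0.02500 = 0.03771 mol/L
Dilution factor = 200.0 / 24.95 = 8.016
[HCl]_stock = 0.03771 × 8.016 = 0.3023 mol/L

0.3023 mol/L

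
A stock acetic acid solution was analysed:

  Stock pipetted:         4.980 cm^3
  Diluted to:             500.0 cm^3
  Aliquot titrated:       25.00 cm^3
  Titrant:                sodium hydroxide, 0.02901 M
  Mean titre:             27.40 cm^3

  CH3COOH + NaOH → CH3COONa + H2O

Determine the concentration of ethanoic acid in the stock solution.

n(NaOH) = 0.02740 × 0.02901 = 7.949 × 10^-4 mol
n(CH3COOH) in the aliquot = 7.949 × 10^-4 mol (1:1 ratio)
[CH3COOH]_dilute = 7.949 × 10^-4 / 0.02500 = 0.03179 mol/L
Dilution factor = 500.0 / 4.980 = 100.4
[CH3COOH]_stock = 0.03179 × 100.4 = 3.192 mol/L

3.192 M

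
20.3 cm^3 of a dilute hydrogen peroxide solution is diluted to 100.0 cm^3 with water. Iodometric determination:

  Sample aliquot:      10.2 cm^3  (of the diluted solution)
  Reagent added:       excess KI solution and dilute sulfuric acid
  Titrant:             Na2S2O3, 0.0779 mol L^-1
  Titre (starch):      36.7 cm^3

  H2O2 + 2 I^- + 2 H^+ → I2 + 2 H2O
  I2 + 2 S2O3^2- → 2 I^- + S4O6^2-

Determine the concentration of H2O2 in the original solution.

0.690 mol/L

n(S2O3^2-) = 0.0367 × 0.0779 = 2.86 × 10^-3 mol
n(I2) = n(S2O3^2-)/2 = 1.43 × 10^-3 mol
n(H2O2) in the aliquot = 1.43 × 10^-3 mol (1:1 ratio)
[H2O2]_dilute = 1.43 × 10^-3 / 0.0102 = 0.140 mol/L
[H2O2]_original = 0.140 × 100.0/20.3 = 0.690 mol/L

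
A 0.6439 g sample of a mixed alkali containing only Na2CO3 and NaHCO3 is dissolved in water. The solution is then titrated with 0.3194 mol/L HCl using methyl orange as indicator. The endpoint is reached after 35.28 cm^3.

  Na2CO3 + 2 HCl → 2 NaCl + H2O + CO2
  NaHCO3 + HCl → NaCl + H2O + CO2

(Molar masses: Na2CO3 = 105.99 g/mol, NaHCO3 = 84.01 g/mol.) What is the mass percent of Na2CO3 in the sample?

80.34 %

n(HCl) = 0.03528 × 0.3194 = 0.01127 mol
Let x = n(Na2CO3), y = n(NaHCO3).
Titrant: 2x + 1y = 0.01127;  mass: 105.99x + 84.01y = 0.6439
Solving, x = 4.881 × 10^-3 mol, y = 1.507 × 10^-3 mol
mass of Na2CO3 = 4.881 × 10^-3 × 105.99 = 0.5173 g
% Na2CO3 = 0.5173 / 0.6439 × 100 = 80.34 %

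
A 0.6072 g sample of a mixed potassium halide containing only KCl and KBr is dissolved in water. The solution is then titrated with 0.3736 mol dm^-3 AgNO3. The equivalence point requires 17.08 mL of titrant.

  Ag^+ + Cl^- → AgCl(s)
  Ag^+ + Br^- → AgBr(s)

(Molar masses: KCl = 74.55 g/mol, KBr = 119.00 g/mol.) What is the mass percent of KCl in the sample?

42.03 %

n(AgNO3) = 0.01708 × 0.3736 = 6.381 × 10^-3 mol
Let x = n(KCl), y = n(KBr).
Titrant: 1x + 1y = 6.381 × 10^-3;  mass: 74.55x + 119.00y = 0.6072
Solving, x = 3.423 × 10^-3 mol, y = 2.958 × 10^-3 mol
mass of KCl = 3.423 × 10^-3 × 74.55 = 0.2552 g
% KCl = 0.2552 / 0.6072 × 100 = 42.03 %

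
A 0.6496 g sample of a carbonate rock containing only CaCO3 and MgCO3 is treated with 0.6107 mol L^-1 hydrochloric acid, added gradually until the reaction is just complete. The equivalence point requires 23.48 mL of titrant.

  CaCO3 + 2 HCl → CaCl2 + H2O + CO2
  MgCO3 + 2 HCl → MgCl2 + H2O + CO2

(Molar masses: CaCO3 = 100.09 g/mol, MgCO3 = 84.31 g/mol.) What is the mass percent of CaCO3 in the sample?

44.07 %

n(HCl) = 0.02348 × 0.6107 = 0.01434 mol
Let x = n(CaCO3), y = n(MgCO3).
Titrant: 2x + 2y = 0.01434;  mass: 100.09x + 84.31y = 0.6496
Solving, x = 2.860 × 10^-3 mol, y = 4.310 × 10^-3 mol
mass of CaCO3 = 2.860 × 10^-3 × 100.09 = 0.2862 g
% CaCO3 = 0.2862 / 0.6496 × 100 = 44.07 %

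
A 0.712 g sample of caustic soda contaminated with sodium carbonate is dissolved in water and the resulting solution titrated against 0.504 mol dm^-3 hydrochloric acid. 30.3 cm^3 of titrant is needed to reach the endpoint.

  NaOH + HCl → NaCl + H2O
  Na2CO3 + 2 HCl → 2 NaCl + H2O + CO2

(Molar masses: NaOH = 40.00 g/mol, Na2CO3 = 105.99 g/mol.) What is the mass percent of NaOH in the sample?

n(HCl) = 0.0303 × 0.504 = 0.0153 mol
Let x = n(NaOH), y = n(Na2CO3).
Titrant: 1x + 2y = 0.0153;  mass: 40.00x + 105.99y = 0.712
Solving, x = 7.49 × 10^-3 mol, y = 3.89 × 10^-3 mol
mass of NaOH = 7.49 × 10^-3 × 40.00 = 0.299 g
% NaOH = 0.299 / 0.712 × 100 = 42.1 %

42.1 %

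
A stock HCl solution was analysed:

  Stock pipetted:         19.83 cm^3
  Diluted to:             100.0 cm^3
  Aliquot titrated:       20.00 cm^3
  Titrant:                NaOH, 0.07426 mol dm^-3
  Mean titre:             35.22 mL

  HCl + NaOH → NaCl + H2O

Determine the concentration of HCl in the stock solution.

0.6595 mol/L

n(NaOH) = 0.03522 × 0.07426 = 2.615 × 10^-3 mol
n(HCl) in the aliquot = 2.615 × 10^-3 mol (1:1 ratio)
[HCl]_dilute = 2.615 × 10^-3 / 0.02000 = 0.1308 mol/L
Dilution factor = 100.0 / 19.83 = 5.043
[HCl]_stock = 0.1308 × 5.043 = 0.6595 mol/L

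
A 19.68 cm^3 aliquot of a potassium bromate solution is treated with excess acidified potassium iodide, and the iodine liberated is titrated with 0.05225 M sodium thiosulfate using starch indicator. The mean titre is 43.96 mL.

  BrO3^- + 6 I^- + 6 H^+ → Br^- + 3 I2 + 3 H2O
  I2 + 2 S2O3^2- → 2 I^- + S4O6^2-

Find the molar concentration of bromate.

n(S2O3^2-) = 0.04396 × 0.05225 = 2.297 × 10^-3 mol
n(I2) = n(S2O3^2-)/2 = 1.148 × 10^-3 mol
From the 1:3 ratio, n(BrO3^-) in the aliquot = 1/3 × 1.148 × 10^-3 = 3.828 × 10^-4 mol
[BrO3^-] = 3.828 × 10^-4 / 0.01968 = 0.01945 mol/L

0.01945 M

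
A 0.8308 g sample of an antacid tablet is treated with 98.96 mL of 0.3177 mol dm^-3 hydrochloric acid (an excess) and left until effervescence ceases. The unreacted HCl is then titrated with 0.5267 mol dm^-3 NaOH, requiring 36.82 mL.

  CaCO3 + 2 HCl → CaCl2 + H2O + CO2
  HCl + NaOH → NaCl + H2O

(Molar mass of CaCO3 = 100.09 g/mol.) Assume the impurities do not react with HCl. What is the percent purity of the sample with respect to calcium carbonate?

n(HCl) added = 0.09896 × 0.3177 = 0.03144 mol
n(NaOH) used in back-titration = 0.03682 × 0.5267 = 0.01939 mol
n(HCl) left over = 0.01939 mol (1:1 ratio)
n(HCl) consumed by analyte = 0.03144 − 0.01939 = 0.01205 mol
From the 1:2 ratio, n(CaCO3) = 1/2 × 0.01205 = 6.023 × 10^-3 mol
mass of CaCO3 = 6.023 × 10^-3 × 100.09 = 0.6029 g
% CaCO3 = 0.6029 / 0.8308 × 100 = 72.56 %

72.56 %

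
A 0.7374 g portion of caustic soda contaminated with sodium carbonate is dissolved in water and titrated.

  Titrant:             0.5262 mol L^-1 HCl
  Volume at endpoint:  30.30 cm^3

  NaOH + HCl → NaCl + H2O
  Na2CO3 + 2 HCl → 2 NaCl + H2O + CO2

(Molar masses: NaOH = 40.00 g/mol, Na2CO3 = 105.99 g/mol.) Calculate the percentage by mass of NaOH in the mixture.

44.89 %

n(HCl) = 0.03030 × 0.5262 = 0.01594 mol
Let x = n(NaOH), y = n(Na2CO3).
Titrant: 1x + 2y = 0.01594;  mass: 40.00x + 105.99y = 0.7374
Solving, x = 8.276 × 10^-3 mol, y = 3.834 × 10^-3 mol
mass of NaOH = 8.276 × 10^-3 × 40.00 = 0.3310 g
% NaOH = 0.3310 / 0.7374 × 100 = 44.89 %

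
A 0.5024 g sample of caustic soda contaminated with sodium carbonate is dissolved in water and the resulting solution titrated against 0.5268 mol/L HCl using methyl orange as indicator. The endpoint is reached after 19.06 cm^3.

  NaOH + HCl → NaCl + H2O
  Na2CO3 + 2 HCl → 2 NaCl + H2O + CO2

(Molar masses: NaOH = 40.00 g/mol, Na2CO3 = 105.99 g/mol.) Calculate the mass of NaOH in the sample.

0.09146 g

n(HCl) = 0.01906 × 0.5268 = 0.01004 mol
Let x = n(NaOH), y = n(Na2CO3).
Titrant: 1x + 2y = 0.01004;  mass: 40.00x + 105.99y = 0.5024
Solving, x = 2.286 × 10^-3 mol, y = 3.877 × 10^-3 mol
mass of NaOH = 2.286 × 10^-3 × 40.00 = 0.09146 g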